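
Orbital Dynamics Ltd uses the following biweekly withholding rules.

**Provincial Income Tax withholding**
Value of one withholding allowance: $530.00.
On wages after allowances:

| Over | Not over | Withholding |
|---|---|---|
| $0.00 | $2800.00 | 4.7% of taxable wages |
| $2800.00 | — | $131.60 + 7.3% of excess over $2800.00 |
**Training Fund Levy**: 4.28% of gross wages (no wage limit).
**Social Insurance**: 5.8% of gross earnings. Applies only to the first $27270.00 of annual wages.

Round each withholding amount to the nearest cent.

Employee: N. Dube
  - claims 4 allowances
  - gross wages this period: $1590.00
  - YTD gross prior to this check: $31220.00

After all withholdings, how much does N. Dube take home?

Provincial Income Tax: taxable = $1590.00 − 4×$530.00 = $-530.00
  Taxable ≤ 0 → $0.00
Training Fund Levy: 4.28% × $1590.00 = $68.05
Social Insurance: YTD $31220.00 ≥ cap $27270.00 → $0.00
Total withheld: $0.00 + $68.05 + $0.00 = $68.05
Net pay: $1590.00 − $68.05 = $1521.95

$1521.95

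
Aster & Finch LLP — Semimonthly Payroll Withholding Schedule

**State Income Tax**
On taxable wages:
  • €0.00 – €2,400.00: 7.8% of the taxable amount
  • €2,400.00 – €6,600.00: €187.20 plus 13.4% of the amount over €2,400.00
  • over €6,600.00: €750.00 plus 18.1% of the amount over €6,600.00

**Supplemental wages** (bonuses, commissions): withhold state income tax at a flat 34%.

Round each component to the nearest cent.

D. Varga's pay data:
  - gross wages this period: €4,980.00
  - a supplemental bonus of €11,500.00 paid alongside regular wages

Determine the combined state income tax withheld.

€4,442.92

State Income Tax: taxable = €4,980.00
  €187.20 + 13.4% × (€4,980.00 − €2,400.00) = €187.20 + 13.4% × €2,580.00 = €532.92
Supplemental (34% flat on bonus): 34% × €11,500.00 = €3,910.00
Total state income tax: €532.92 + €3,910.00 = €4,442.92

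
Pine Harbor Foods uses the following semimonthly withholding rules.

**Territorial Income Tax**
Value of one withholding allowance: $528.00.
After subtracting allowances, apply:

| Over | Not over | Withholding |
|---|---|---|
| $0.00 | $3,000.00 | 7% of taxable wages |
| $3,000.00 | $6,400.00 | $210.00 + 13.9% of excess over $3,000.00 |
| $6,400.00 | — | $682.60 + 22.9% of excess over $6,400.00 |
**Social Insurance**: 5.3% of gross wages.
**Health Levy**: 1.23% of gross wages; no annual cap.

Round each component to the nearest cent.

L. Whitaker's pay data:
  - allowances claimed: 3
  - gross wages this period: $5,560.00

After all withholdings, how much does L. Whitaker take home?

Territorial Income Tax: taxable = $5,560.00 − 3×$528.00 = $3,976.00
  $210.00 + 13.9% × ($3,976.00 − $3,000.00) = $210.00 + 13.9% × $976.00 = $345.66
Social Insurance: 5.3% × $5,560.00 = $294.68
Health Levy: 1.23% × $5,560.00 = $68.39
Total withheld: $345.66 + $294.68 + $68.39 = $708.73
Net pay: $5,560.00 − $708.73 = $4,851.27

$4,851.27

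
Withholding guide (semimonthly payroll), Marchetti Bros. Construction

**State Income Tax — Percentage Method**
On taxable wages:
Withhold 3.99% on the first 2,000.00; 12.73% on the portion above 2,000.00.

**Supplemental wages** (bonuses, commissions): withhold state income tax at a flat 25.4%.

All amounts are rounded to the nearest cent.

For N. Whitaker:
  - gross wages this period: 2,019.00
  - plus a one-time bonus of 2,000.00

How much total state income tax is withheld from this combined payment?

590.22

State Income Tax: taxable = 2,019.00
  79.80 + 12.73% × (2,019.00 − 2,000.00) = 79.80 + 12.73% × 19.00 = 82.22
Supplemental (25.4% flat on bonus): 25.4% × 2,000.00 = 508.00
Total state income tax: 82.22 + 508.00 = 590.22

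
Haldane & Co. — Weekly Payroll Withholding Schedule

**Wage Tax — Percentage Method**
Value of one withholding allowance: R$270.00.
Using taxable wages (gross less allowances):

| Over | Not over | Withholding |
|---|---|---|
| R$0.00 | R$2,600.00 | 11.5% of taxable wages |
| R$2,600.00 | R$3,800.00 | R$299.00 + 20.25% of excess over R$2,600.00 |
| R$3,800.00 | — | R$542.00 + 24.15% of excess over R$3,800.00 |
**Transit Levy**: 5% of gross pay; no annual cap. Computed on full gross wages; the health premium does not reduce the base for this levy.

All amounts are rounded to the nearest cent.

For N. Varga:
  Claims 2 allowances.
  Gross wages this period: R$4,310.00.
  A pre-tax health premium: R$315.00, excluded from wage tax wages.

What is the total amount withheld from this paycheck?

Wage Tax: taxable = R$4,310.00 − R$315.00 − 2×R$270.00 = R$3,455.00
  R$299.00 + 20.25% × (R$3,455.00 − R$2,600.00) = R$299.00 + 20.25% × R$855.00 = R$472.14
Transit Levy: 5% × R$4,310.00 = R$215.50
Total: R$472.14 + R$215.50 = R$687.64

R$687.64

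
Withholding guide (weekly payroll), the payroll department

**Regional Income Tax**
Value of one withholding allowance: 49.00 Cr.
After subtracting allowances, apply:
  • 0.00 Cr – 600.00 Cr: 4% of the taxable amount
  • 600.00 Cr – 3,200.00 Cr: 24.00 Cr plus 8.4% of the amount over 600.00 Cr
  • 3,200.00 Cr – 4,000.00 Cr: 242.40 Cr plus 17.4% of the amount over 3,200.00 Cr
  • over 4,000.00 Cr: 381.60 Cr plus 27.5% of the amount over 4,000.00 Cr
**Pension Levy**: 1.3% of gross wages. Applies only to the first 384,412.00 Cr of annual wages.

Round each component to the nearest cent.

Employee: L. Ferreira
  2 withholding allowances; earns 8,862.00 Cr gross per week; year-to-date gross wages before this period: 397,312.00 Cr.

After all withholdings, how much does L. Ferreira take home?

Regional Income Tax: taxable = 8,862.00 Cr − 2×49.00 Cr = 8,764.00 Cr
  381.60 Cr + 27.5% × (8,764.00 Cr − 4,000.00 Cr) = 381.60 Cr + 27.5% × 4,764.00 Cr = 1,691.70 Cr
Pension Levy: YTD 397,312.00 Cr ≥ cap 384,412.00 Cr → 0.00 Cr
Total withheld: 1,691.70 Cr + 0.00 Cr = 1,691.70 Cr
Net pay: 8,862.00 Cr − 1,691.70 Cr = 7,170.30 Cr

7,170.30 Cr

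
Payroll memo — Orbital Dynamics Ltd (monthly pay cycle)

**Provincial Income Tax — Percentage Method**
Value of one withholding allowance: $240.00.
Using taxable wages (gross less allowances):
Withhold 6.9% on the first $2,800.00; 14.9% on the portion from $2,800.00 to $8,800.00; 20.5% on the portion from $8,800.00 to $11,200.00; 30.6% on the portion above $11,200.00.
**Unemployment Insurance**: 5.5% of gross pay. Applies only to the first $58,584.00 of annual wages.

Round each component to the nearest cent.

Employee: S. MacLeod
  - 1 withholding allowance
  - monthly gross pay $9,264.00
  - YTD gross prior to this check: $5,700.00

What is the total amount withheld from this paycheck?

$1,642.64

Provincial Income Tax: taxable = $9,264.00 − 1×$240.00 = $9,024.00
  $1,087.20 + 20.5% × ($9,024.00 − $8,800.00) = $1,087.20 + 20.5% × $224.00 = $1,133.12
Unemployment Insurance: 5.5% × $9,264.00 = $509.52
Total: $1,133.12 + $509.52 = $1,642.64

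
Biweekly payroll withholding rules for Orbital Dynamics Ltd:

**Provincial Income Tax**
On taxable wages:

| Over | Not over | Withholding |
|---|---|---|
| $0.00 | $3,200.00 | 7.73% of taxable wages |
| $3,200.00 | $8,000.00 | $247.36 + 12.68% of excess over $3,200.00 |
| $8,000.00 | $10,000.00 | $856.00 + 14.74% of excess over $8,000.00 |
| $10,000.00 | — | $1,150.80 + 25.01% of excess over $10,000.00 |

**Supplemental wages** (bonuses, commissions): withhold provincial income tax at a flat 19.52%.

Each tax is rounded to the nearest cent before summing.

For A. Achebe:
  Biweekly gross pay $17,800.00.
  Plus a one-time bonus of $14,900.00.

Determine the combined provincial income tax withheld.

$6,010.06

Provincial Income Tax: taxable = $17,800.00
  $1,150.80 + 25.01% × ($17,800.00 − $10,000.00) = $1,150.80 + 25.01% × $7,800.00 = $3,101.58
Supplemental (19.52% flat on bonus): 19.52% × $14,900.00 = $2,908.48
Total provincial income tax: $3,101.58 + $2,908.48 = $6,010.06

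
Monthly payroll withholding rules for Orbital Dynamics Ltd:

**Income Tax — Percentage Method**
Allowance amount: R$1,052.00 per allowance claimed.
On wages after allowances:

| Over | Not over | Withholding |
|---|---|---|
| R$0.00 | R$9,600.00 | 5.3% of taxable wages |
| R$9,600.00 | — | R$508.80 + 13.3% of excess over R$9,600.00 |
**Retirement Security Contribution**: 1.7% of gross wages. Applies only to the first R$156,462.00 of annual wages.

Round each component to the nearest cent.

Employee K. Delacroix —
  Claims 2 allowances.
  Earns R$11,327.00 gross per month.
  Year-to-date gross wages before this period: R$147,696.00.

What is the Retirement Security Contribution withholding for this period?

Retirement Security Contribution: cap R$156,462.00 − YTD R$147,696.00 = R$8,766.00 subject; 1.7% × R$8,766.00 = R$149.02

R$149.02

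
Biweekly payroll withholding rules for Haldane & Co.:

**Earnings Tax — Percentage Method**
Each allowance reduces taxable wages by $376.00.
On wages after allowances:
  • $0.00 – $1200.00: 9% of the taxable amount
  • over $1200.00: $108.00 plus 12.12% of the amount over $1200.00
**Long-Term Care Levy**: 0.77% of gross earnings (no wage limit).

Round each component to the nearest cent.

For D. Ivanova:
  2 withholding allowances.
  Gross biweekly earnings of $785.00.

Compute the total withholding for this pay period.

Earnings Tax: taxable = $785.00 − 2×$376.00 = $33.00
  9% × $33.00 = $2.97
Long-Term Care Levy: 0.77% × $785.00 = $6.04
Total: $2.97 + $6.04 = $9.01

$9.01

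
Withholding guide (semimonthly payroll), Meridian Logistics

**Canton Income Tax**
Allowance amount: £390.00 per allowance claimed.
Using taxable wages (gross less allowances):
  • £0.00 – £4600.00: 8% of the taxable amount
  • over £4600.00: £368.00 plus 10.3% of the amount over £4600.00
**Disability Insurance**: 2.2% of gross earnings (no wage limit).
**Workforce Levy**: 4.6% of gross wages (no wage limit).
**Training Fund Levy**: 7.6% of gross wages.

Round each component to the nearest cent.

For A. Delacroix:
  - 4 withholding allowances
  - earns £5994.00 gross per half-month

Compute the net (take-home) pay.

£4776.15

Canton Income Tax: taxable = £5994.00 − 4×£390.00 = £4434.00
  8% × £4434.00 = £354.72
Disability Insurance: 2.2% × £5994.00 = £131.87
Workforce Levy: 4.6% × £5994.00 = £275.72
Training Fund Levy: 7.6% × £5994.00 = £455.54
Total withheld: £354.72 + £131.87 + £275.72 + £455.54 = £1217.85
Net pay: £5994.00 − £1217.85 = £4776.15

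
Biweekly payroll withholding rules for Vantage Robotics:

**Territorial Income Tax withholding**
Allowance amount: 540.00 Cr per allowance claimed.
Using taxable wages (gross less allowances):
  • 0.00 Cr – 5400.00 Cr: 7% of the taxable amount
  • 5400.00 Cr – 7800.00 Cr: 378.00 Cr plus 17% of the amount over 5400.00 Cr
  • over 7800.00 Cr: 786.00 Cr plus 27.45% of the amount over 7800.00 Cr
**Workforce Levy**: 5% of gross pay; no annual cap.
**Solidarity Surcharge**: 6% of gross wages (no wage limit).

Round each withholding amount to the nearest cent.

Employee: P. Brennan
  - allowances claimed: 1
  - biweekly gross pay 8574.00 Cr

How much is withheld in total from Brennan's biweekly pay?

1793.37 Cr

Territorial Income Tax: taxable = 8574.00 Cr − 1×540.00 Cr = 8034.00 Cr
  786.00 Cr + 27.45% × (8034.00 Cr − 7800.00 Cr) = 786.00 Cr + 27.45% × 234.00 Cr = 850.23 Cr
Workforce Levy: 5% × 8574.00 Cr = 428.70 Cr
Solidarity Surcharge: 6% × 8574.00 Cr = 514.44 Cr
Total: 850.23 Cr + 428.70 Cr + 514.44 Cr = 1793.37 Cr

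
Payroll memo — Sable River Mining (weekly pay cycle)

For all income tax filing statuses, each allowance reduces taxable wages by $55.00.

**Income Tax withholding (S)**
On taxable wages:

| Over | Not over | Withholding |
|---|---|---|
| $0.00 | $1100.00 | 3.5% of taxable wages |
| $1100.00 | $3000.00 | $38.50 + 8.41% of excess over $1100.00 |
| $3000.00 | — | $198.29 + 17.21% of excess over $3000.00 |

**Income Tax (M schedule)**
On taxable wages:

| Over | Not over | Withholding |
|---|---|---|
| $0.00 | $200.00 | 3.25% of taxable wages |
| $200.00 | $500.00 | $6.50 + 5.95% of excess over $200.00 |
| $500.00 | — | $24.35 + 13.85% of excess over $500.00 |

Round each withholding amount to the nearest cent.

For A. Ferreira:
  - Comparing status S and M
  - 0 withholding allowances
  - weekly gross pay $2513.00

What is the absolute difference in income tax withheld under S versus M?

$145.82

Income Tax (S): taxable = $2513.00
  $38.50 + 8.41% × ($2513.00 − $1100.00) = $38.50 + 8.41% × $1413.00 = $157.33
Income Tax (M): taxable = $2513.00
  $24.35 + 13.85% × ($2513.00 − $500.00) = $24.35 + 13.85% × $2013.00 = $303.15
Difference: |$157.33 − $303.15| = $145.82 (higher under M)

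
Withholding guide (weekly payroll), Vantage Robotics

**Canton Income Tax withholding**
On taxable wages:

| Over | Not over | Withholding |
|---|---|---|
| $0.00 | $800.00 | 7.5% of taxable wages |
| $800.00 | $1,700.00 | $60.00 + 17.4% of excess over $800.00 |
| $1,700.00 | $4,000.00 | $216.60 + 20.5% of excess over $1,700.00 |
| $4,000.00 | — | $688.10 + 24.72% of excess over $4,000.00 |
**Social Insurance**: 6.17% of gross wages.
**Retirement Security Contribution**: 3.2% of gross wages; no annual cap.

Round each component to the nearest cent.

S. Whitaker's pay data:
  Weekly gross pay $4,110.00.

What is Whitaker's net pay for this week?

Canton Income Tax: taxable = $4,110.00
  $688.10 + 24.72% × ($4,110.00 − $4,000.00) = $688.10 + 24.72% × $110.00 = $715.29
Social Insurance: 6.17% × $4,110.00 = $253.59
Retirement Security Contribution: 3.2% × $4,110.00 = $131.52
Total withheld: $715.29 + $253.59 + $131.52 = $1,100.40
Net pay: $4,110.00 − $1,100.40 = $3,009.60

$3,009.60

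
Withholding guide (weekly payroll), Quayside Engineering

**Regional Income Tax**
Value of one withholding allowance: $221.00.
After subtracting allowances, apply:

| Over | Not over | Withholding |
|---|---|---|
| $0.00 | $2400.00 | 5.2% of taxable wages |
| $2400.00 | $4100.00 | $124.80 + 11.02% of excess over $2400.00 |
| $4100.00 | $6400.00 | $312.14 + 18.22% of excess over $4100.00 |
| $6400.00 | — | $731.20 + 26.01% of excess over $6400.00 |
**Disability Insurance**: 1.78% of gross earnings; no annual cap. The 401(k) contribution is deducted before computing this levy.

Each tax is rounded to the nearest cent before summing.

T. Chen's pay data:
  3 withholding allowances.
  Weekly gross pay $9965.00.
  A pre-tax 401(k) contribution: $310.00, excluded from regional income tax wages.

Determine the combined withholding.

$1577.24

Regional Income Tax: taxable = $9965.00 − $310.00 − 3×$221.00 = $8992.00
  $731.20 + 26.01% × ($8992.00 − $6400.00) = $731.20 + 26.01% × $2592.00 = $1405.38
Disability Insurance: 1.78% × $9655.00 = $171.86
Total: $1405.38 + $171.86 = $1577.24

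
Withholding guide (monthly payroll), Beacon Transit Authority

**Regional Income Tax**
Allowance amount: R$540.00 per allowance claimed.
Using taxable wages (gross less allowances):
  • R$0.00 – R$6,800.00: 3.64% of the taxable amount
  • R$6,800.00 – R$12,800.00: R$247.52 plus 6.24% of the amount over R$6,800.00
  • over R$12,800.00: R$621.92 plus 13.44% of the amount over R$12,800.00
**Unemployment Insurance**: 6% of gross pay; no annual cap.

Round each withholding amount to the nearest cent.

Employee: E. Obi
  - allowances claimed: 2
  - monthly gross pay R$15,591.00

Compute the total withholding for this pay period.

Regional Income Tax: taxable = R$15,591.00 − 2×R$540.00 = R$14,511.00
  R$621.92 + 13.44% × (R$14,511.00 − R$12,800.00) = R$621.92 + 13.44% × R$1,711.00 = R$851.88
Unemployment Insurance: 6% × R$15,591.00 = R$935.46
Total: R$851.88 + R$935.46 = R$1,787.34

R$1,787.34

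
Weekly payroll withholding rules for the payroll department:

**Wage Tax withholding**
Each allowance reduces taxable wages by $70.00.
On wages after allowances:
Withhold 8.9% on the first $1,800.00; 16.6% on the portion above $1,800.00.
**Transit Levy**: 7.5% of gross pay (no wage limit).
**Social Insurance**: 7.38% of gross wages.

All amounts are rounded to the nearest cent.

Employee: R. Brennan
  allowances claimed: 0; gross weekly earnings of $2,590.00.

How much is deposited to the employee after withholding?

Wage Tax: taxable = $2,590.00
  $160.20 + 16.6% × ($2,590.00 − $1,800.00) = $160.20 + 16.6% × $790.00 = $291.34
Transit Levy: 7.5% × $2,590.00 = $194.25
Social Insurance: 7.38% × $2,590.00 = $191.14
Total withheld: $291.34 + $194.25 + $191.14 = $676.73
Net pay: $2,590.00 − $676.73 = $1,913.27

$1,913.27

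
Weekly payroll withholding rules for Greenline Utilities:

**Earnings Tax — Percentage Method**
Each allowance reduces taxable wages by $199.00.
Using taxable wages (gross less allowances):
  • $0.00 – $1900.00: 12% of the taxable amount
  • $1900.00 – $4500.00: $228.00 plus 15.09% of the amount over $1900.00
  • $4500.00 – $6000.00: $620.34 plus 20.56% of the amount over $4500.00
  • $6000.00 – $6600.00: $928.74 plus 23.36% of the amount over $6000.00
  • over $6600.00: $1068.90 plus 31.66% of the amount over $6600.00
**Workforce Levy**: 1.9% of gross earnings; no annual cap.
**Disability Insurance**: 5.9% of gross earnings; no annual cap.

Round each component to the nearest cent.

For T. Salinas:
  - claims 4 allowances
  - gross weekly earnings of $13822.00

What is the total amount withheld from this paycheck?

$4181.49

Earnings Tax: taxable = $13822.00 − 4×$199.00 = $13026.00
  $1068.90 + 31.66% × ($13026.00 − $6600.00) = $1068.90 + 31.66% × $6426.00 = $3103.37
Workforce Levy: 1.9% × $13822.00 = $262.62
Disability Insurance: 5.9% × $13822.00 = $815.50
Total: $3103.37 + $262.62 + $815.50 = $4181.49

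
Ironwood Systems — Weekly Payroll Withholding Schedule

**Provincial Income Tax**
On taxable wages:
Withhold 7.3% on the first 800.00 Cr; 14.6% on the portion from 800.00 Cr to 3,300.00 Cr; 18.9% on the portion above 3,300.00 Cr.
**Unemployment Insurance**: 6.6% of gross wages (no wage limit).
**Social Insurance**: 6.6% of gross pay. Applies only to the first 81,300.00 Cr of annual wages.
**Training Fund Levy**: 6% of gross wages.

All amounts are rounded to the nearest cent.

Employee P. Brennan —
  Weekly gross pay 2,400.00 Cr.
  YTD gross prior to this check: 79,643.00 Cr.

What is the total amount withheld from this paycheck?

703.76 Cr

Provincial Income Tax: taxable = 2,400.00 Cr
  58.40 Cr + 14.6% × (2,400.00 Cr − 800.00 Cr) = 58.40 Cr + 14.6% × 1,600.00 Cr = 292.00 Cr
Unemployment Insurance: 6.6% × 2,400.00 Cr = 158.40 Cr
Social Insurance: cap 81,300.00 Cr − YTD 79,643.00 Cr = 1,657.00 Cr subject; 6.6% × 1,657.00 Cr = 109.36 Cr
Training Fund Levy: 6% × 2,400.00 Cr = 144.00 Cr
Total: 292.00 Cr + 158.40 Cr + 109.36 Cr + 144.00 Cr = 703.76 Cr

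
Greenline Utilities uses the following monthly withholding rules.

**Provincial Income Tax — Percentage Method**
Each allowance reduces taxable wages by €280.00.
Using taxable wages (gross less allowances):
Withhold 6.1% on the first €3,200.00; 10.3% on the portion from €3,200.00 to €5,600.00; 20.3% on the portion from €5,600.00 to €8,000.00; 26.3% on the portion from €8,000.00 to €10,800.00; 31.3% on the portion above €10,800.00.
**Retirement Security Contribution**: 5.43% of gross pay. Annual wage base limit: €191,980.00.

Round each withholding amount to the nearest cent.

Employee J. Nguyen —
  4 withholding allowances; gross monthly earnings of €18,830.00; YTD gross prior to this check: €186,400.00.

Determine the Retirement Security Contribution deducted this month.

Retirement Security Contribution: cap €191,980.00 − YTD €186,400.00 = €5,580.00 subject; 5.43% × €5,580.00 = €302.99

€302.99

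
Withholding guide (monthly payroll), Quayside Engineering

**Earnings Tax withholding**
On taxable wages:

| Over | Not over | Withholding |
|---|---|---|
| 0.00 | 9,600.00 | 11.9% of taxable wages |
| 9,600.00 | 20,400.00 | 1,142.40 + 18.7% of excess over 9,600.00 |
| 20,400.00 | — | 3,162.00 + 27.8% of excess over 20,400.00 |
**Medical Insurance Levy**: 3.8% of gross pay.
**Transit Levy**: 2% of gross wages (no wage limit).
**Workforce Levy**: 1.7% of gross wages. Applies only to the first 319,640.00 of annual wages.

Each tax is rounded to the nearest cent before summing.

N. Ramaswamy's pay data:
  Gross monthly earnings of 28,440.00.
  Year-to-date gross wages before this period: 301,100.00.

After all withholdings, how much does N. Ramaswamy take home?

Earnings Tax: taxable = 28,440.00
  3,162.00 + 27.8% × (28,440.00 − 20,400.00) = 3,162.00 + 27.8% × 8,040.00 = 5,397.12
Medical Insurance Levy: 3.8% × 28,440.00 = 1,080.72
Transit Levy: 2% × 28,440.00 = 568.80
Workforce Levy: cap 319,640.00 − YTD 301,100.00 = 18,540.00 subject; 1.7% × 18,540.00 = 315.18
Total withheld: 5,397.12 + 1,080.72 + 568.80 + 315.18 = 7,361.82
Net pay: 28,440.00 − 7,361.82 = 21,078.18

21,078.18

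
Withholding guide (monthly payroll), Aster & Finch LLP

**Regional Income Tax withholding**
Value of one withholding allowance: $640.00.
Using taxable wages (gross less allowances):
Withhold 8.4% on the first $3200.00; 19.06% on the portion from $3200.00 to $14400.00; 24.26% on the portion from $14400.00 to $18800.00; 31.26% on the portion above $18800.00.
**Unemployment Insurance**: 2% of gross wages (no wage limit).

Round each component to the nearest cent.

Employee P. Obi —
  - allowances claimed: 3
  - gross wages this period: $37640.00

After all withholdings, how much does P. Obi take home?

$28127.05

Regional Income Tax: taxable = $37640.00 − 3×$640.00 = $35720.00
  $3470.96 + 31.26% × ($35720.00 − $18800.00) = $3470.96 + 31.26% × $16920.00 = $8760.15
Unemployment Insurance: 2% × $37640.00 = $752.80
Total withheld: $8760.15 + $752.80 = $9512.95
Net pay: $37640.00 − $9512.95 = $28127.05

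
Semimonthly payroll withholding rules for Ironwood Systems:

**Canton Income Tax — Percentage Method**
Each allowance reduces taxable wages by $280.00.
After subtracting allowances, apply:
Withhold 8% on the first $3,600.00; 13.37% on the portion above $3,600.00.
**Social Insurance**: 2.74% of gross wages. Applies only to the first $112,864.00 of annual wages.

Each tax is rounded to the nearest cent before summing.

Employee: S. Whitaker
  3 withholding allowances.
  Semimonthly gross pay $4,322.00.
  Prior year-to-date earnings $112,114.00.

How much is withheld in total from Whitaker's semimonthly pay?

$299.11

Canton Income Tax: taxable = $4,322.00 − 3×$280.00 = $3,482.00
  8% × $3,482.00 = $278.56
Social Insurance: cap $112,864.00 − YTD $112,114.00 = $750.00 subject; 2.74% × $750.00 = $20.55
Total: $278.56 + $20.55 = $299.11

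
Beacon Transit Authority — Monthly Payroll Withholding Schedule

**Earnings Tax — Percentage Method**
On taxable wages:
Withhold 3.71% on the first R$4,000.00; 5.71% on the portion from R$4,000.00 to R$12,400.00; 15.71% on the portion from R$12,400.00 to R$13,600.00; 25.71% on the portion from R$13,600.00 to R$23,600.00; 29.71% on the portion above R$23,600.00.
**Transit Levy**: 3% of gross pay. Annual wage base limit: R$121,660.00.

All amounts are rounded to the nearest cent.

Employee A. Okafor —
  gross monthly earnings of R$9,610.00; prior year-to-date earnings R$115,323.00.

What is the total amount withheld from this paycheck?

R$658.84

Earnings Tax: taxable = R$9,610.00
  R$148.40 + 5.71% × (R$9,610.00 − R$4,000.00) = R$148.40 + 5.71% × R$5,610.00 = R$468.73
Transit Levy: cap R$121,660.00 − YTD R$115,323.00 = R$6,337.00 subject; 3% × R$6,337.00 = R$190.11
Total: R$468.73 + R$190.11 = R$658.84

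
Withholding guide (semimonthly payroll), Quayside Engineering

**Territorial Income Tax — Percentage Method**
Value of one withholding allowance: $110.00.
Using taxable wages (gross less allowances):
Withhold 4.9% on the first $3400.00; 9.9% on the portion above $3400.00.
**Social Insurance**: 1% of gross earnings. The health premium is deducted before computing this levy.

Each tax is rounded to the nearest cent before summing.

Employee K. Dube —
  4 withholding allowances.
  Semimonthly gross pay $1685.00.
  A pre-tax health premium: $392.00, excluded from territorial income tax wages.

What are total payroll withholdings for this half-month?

Territorial Income Tax: taxable = $1685.00 − $392.00 − 4×$110.00 = $853.00
  4.9% × $853.00 = $41.80
Social Insurance: 1% × $1293.00 = $12.93
Total: $41.80 + $12.93 = $54.73

$54.73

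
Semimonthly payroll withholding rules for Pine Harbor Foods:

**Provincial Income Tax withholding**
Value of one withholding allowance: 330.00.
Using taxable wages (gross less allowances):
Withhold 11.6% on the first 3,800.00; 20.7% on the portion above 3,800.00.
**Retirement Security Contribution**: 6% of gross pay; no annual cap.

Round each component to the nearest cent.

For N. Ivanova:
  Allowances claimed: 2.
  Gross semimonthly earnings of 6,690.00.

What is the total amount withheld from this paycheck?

Provincial Income Tax: taxable = 6,690.00 − 2×330.00 = 6,030.00
  440.80 + 20.7% × (6,030.00 − 3,800.00) = 440.80 + 20.7% × 2,230.00 = 902.41
Retirement Security Contribution: 6% × 6,690.00 = 401.40
Total: 902.41 + 401.40 = 1,303.81

1,303.81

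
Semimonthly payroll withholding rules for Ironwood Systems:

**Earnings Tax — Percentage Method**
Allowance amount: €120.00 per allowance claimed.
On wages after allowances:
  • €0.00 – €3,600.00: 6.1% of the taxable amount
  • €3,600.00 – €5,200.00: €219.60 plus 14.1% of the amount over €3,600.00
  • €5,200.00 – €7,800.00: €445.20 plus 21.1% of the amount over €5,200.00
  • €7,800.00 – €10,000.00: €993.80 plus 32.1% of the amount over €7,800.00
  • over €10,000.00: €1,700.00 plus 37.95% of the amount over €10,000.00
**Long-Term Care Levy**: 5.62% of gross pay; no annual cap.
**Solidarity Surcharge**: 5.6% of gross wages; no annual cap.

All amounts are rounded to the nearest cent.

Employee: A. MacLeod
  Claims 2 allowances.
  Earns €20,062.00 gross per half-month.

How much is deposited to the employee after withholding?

€12,383.60

Earnings Tax: taxable = €20,062.00 − 2×€120.00 = €19,822.00
  €1,700.00 + 37.95% × (€19,822.00 − €10,000.00) = €1,700.00 + 37.95% × €9,822.00 = €5,427.45
Long-Term Care Levy: 5.62% × €20,062.00 = €1,127.48
Solidarity Surcharge: 5.6% × €20,062.00 = €1,123.47
Total withheld: €5,427.45 + €1,127.48 + €1,123.47 = €7,678.40
Net pay: €20,062.00 − €7,678.40 = €12,383.60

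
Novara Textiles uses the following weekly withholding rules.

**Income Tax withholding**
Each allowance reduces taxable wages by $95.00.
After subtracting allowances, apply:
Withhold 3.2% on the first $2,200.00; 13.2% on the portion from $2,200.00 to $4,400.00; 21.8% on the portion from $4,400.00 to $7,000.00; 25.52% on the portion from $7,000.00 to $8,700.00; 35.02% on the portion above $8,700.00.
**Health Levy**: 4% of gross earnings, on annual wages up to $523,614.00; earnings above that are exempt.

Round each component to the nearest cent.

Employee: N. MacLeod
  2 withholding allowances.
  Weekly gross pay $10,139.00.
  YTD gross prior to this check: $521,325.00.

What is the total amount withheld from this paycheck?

Income Tax: taxable = $10,139.00 − 2×$95.00 = $9,949.00
  $1,361.44 + 35.02% × ($9,949.00 − $8,700.00) = $1,361.44 + 35.02% × $1,249.00 = $1,798.84
Health Levy: cap $523,614.00 − YTD $521,325.00 = $2,289.00 subject; 4% × $2,289.00 = $91.56
Total: $1,798.84 + $91.56 = $1,890.40

$1,890.40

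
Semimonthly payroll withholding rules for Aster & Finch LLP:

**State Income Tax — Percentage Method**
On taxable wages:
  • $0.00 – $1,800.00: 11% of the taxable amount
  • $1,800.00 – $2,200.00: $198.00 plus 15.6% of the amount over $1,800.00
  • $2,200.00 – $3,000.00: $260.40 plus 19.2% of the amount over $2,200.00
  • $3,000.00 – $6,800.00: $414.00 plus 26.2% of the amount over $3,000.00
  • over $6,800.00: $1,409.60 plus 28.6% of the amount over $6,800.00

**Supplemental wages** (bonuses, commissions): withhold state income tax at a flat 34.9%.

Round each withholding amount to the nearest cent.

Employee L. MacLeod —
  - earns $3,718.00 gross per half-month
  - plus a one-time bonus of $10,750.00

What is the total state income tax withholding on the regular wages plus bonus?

$4,353.87

State Income Tax: taxable = $3,718.00
  $414.00 + 26.2% × ($3,718.00 − $3,000.00) = $414.00 + 26.2% × $718.00 = $602.12
Supplemental (34.9% flat on bonus): 34.9% × $10,750.00 = $3,751.75
Total state income tax: $602.12 + $3,751.75 = $4,353.87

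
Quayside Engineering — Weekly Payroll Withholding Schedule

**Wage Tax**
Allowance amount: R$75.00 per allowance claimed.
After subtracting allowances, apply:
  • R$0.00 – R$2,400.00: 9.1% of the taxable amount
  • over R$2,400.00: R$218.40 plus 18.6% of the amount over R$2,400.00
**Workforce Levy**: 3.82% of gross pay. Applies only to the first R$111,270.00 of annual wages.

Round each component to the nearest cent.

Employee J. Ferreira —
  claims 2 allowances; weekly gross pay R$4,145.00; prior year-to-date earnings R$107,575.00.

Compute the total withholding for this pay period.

Wage Tax: taxable = R$4,145.00 − 2×R$75.00 = R$3,995.00
  R$218.40 + 18.6% × (R$3,995.00 − R$2,400.00) = R$218.40 + 18.6% × R$1,595.00 = R$515.07
Workforce Levy: cap R$111,270.00 − YTD R$107,575.00 = R$3,695.00 subject; 3.82% × R$3,695.00 = R$141.15
Total: R$515.07 + R$141.15 = R$656.22

R$656.22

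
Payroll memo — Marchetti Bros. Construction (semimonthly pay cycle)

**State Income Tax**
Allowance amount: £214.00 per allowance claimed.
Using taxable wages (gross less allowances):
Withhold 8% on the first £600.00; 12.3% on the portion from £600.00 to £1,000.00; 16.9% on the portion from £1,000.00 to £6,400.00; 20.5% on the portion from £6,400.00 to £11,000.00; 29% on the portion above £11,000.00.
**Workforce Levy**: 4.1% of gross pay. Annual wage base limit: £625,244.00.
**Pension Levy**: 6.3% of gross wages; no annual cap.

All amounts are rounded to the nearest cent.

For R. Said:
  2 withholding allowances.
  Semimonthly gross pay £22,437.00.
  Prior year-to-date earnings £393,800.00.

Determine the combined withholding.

£7,478.86

State Income Tax: taxable = £22,437.00 − 2×£214.00 = £22,009.00
  £1,952.80 + 29% × (£22,009.00 − £11,000.00) = £1,952.80 + 29% × £11,009.00 = £5,145.41
Workforce Levy: 4.1% × £22,437.00 = £919.92
Pension Levy: 6.3% × £22,437.00 = £1,413.53
Total: £5,145.41 + £919.92 + £1,413.53 = £7,478.86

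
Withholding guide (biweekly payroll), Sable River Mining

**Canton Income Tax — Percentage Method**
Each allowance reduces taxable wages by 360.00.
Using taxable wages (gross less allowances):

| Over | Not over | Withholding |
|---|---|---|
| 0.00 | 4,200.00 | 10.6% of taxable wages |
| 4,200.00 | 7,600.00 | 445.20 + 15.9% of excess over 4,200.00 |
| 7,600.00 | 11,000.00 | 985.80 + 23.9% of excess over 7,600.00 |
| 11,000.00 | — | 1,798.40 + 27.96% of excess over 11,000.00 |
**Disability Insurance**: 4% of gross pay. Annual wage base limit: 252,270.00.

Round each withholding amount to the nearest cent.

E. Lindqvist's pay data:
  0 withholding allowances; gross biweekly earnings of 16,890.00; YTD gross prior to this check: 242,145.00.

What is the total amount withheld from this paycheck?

Canton Income Tax: taxable = 16,890.00
  1,798.40 + 27.96% × (16,890.00 − 11,000.00) = 1,798.40 + 27.96% × 5,890.00 = 3,445.24
Disability Insurance: cap 252,270.00 − YTD 242,145.00 = 10,125.00 subject; 4% × 10,125.00 = 405.00
Total: 3,445.24 + 405.00 = 3,850.24

3,850.24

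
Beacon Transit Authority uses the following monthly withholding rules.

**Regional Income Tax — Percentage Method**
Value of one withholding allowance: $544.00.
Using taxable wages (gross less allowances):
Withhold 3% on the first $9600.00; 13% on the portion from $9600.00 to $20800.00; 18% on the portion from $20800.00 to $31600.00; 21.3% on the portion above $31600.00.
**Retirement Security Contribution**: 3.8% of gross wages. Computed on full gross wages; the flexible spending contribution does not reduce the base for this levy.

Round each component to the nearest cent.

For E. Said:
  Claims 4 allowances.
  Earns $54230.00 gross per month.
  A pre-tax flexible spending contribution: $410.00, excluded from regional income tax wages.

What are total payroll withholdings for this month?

Regional Income Tax: taxable = $54230.00 − $410.00 − 4×$544.00 = $51644.00
  $3688.00 + 21.3% × ($51644.00 − $31600.00) = $3688.00 + 21.3% × $20044.00 = $7957.37
Retirement Security Contribution: 3.8% × $54230.00 = $2060.74
Total: $7957.37 + $2060.74 = $10018.11

$10018.11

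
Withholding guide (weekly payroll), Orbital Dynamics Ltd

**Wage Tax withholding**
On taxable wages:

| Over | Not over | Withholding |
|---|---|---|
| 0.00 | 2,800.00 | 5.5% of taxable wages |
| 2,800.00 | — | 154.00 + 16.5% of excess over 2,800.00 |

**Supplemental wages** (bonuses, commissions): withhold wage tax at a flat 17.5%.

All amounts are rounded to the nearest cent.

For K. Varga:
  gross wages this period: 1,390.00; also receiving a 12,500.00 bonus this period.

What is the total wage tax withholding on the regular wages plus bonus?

Wage Tax: taxable = 1,390.00
  5.5% × 1,390.00 = 76.45
Supplemental (17.5% flat on bonus): 17.5% × 12,500.00 = 2,187.50
Total wage tax: 76.45 + 2,187.50 = 2,263.95

2,263.95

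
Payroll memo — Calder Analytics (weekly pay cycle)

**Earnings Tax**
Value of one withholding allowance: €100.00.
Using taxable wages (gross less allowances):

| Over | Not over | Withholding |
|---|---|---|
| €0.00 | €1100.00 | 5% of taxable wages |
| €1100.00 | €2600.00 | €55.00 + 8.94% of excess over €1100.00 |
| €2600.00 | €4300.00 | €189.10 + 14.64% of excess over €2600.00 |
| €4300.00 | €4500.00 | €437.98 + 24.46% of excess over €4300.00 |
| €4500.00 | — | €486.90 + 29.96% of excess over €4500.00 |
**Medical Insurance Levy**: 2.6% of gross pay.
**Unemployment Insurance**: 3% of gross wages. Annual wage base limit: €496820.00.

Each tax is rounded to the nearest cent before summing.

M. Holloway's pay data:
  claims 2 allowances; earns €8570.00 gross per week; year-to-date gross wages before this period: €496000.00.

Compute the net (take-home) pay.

Earnings Tax: taxable = €8570.00 − 2×€100.00 = €8370.00
  €486.90 + 29.96% × (€8370.00 − €4500.00) = €486.90 + 29.96% × €3870.00 = €1646.35
Medical Insurance Levy: 2.6% × €8570.00 = €222.82
Unemployment Insurance: cap €496820.00 − YTD €496000.00 = €820.00 subject; 3% × €820.00 = €24.60
Total withheld: €1646.35 + €222.82 + €24.60 = €1893.77
Net pay: €8570.00 − €1893.77 = €6676.23

€6676.23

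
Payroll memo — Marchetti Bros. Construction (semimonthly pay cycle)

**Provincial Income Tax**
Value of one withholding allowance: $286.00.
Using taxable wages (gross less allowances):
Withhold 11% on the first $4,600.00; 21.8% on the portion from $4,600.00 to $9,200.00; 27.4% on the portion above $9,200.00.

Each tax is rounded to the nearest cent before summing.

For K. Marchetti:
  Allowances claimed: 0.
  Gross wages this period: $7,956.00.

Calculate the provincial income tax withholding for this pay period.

$1,237.61

Provincial Income Tax: taxable = $7,956.00
  $506.00 + 21.8% × ($7,956.00 − $4,600.00) = $506.00 + 21.8% × $3,356.00 = $1,237.61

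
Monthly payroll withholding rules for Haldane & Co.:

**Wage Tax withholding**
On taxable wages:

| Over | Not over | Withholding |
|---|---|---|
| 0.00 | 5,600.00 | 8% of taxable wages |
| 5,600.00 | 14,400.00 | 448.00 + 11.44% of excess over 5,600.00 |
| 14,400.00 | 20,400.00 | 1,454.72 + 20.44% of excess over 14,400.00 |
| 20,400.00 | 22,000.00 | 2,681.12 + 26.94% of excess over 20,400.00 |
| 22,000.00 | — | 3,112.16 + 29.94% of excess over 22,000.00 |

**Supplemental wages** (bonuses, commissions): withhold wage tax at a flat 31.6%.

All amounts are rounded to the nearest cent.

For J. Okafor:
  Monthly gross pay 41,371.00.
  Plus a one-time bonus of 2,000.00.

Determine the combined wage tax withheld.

9,543.84

Wage Tax: taxable = 41,371.00
  3,112.16 + 29.94% × (41,371.00 − 22,000.00) = 3,112.16 + 29.94% × 19,371.00 = 8,911.84
Supplemental (31.6% flat on bonus): 31.6% × 2,000.00 = 632.00
Total wage tax: 8,911.84 + 632.00 = 9,543.84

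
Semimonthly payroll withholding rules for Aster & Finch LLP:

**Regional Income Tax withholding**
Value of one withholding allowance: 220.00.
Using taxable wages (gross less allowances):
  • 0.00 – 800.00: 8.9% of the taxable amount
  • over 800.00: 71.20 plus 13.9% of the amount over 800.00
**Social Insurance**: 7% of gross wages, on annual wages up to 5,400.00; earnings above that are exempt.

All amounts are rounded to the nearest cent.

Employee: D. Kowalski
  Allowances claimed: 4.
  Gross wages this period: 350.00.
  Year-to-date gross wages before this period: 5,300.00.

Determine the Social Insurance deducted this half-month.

7.00

Social Insurance: cap 5,400.00 − YTD 5,300.00 = 100.00 subject; 7% × 100.00 = 7.00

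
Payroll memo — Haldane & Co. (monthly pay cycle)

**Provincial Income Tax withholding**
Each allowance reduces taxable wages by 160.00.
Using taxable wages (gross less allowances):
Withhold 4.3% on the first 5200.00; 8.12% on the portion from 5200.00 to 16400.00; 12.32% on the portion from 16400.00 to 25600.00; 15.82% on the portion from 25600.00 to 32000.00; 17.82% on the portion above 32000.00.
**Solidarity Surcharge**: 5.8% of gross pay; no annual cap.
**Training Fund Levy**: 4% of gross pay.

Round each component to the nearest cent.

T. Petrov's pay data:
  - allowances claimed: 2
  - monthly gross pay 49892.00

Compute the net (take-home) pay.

38592.29

Provincial Income Tax: taxable = 49892.00 − 2×160.00 = 49572.00
  3278.96 + 17.82% × (49572.00 − 32000.00) = 3278.96 + 17.82% × 17572.00 = 6410.29
Solidarity Surcharge: 5.8% × 49892.00 = 2893.74
Training Fund Levy: 4% × 49892.00 = 1995.68
Total withheld: 6410.29 + 2893.74 + 1995.68 = 11299.71
Net pay: 49892.00 − 11299.71 = 38592.29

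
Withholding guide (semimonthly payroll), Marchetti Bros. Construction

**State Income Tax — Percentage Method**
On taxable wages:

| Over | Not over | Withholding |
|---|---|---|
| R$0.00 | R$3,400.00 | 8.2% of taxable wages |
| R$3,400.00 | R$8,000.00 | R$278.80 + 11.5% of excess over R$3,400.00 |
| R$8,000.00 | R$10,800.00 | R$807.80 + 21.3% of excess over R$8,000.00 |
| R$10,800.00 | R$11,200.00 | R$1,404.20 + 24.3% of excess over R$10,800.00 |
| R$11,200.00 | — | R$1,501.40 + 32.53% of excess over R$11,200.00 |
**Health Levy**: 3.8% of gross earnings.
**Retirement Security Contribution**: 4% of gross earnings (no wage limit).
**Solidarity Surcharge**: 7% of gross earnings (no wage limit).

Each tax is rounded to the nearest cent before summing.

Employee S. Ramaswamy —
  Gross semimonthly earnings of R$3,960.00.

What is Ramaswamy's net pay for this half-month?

State Income Tax: taxable = R$3,960.00
  R$278.80 + 11.5% × (R$3,960.00 − R$3,400.00) = R$278.80 + 11.5% × R$560.00 = R$343.20
Health Levy: 3.8% × R$3,960.00 = R$150.48
Retirement Security Contribution: 4% × R$3,960.00 = R$158.40
Solidarity Surcharge: 7% × R$3,960.00 = R$277.20
Total withheld: R$343.20 + R$150.48 + R$158.40 + R$277.20 = R$929.28
Net pay: R$3,960.00 − R$929.28 = R$3,030.72

R$3,030.72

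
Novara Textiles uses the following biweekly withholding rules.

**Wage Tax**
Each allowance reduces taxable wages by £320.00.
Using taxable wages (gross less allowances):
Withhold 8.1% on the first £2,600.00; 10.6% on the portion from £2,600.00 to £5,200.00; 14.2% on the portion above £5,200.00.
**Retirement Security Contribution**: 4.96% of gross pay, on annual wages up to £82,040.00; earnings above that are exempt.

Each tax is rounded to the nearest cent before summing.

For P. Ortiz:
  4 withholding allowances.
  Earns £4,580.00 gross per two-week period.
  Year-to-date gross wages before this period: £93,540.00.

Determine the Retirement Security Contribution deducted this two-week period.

Retirement Security Contribution: YTD £93,540.00 ≥ cap £82,040.00 → £0.00

£0.00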